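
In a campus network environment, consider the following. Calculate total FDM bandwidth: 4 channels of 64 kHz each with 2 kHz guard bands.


Given: 4 channels, 64 kHz each, guard = 2 kHz
Channel bandwidth = 4 * 64 = 256 kHz
Guard bands = 3 gaps * 2 kHz = 6 kHz
Total = 256 + 6 = 262 kHz

262


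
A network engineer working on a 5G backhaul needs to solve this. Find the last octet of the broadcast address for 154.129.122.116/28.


Given: IP = 154.129.122.116, prefix = /28
Host bits = 32 - 28 = 4
Network last octet = 116 AND mask = 112
Host part size = 2^4 - 1 = 15
Broadcast last octet = 112 OR 15 = 127

127


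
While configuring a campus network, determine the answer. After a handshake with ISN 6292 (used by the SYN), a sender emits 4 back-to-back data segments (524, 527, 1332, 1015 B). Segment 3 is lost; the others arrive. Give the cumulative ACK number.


SYN uses sequence number 6292; first data byte = ISN + 1 = 6293.
Segment 1: SEQ = 6293, len = 524 B, covers [6293, 6816]
Segment 2: SEQ = 6817, len = 527 B, covers [6817, 7343]
Segment 3: SEQ = 7344, len = 1332 B, covers [7344, 8675] [LOST]
Segment 4: SEQ = 8676, len = 1015 B, covers [8676, 9690]
In-order data received: bytes [6293, 7343] (segments 1..2).
Segment 3 missing -> gap begins at byte 7344; later segments buffered out of order.
Cumulative ACK = next expected in-order byte = 6293 + 524 + 527 = 7344

7344


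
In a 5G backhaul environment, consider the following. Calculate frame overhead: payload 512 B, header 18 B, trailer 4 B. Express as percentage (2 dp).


Given: payload = 512 B, header = 18 B, trailer = 4 B
Overhead bytes = header + trailer = 18 + 4 = 22
Total frame = payload + overhead = 512 + 22 = 534
Overhead % = 22 / 534 * 100 = 4.1199% -> 4.12% (2 dp)

4.12


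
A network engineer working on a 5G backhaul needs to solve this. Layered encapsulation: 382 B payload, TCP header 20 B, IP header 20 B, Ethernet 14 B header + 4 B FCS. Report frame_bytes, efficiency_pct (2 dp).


TCP segment = 382 + 20 = 402 B
IP packet = 402 + 20 = 422 B
Ethernet frame = 422 + 14 + 4 = 440 B
Efficiency = app / frame = 382 / 440 = 0.868182 = 86.8182% -> 86.82% (2 dp)

440, 86.82


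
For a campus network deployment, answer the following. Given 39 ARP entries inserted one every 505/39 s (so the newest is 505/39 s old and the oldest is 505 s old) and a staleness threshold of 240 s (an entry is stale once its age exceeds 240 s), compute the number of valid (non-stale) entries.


Ages are k * 505/39 s for k = 1..39 (spacing = 12.9487 s).
Entry k is valid iff k * 505/39 <= 240 iff k <= 39 * 240 / 505 = 18.5347
n_valid = floor(18.5347) = 18
(n_stale = 39 - 18 = 21)

18


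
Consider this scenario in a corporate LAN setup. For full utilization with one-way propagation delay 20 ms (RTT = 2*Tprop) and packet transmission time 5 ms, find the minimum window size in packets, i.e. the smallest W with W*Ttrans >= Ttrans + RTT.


Given: Ttrans = 5 ms, RTT = 40 ms (= 2 * Tprop, Tprop = 20 ms)
Time until first ACK returns = Ttrans + RTT = 5 + 40 = 45 ms
Need W * Ttrans >= Ttrans + RTT  ->  W >= (Ttrans + RTT) / Ttrans
(Ttrans + RTT) / Ttrans = 45 / 5 = 9
W_min = ceil(9) = 9

9


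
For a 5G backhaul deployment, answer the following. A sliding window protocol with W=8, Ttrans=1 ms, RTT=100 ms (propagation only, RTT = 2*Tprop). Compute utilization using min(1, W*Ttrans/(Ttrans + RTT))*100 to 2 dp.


Given: W = 8, Ttrans = 1 ms, RTT = 100 ms (= 2 * Tprop, Tprop = 50 ms)
Cycle time = Ttrans + RTT = 1 + 100 = 101 ms (first packet sent until its ACK returns)
W * Ttrans = 8 * 1 = 8 ms of sending per cycle
W * Ttrans / (Ttrans + RTT) = 8 / 101 = 0.079208
U = min(1, 0.079208) = 0.079208
U% = 7.92%

7.92


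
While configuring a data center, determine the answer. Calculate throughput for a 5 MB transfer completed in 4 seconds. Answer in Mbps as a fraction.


Given: file = 5 MB, time = 4 s
File in Mb = 5 * 8 = 40 Mb
Throughput = 40 / 4 Mbps
Throughput = 10 Mbps

10


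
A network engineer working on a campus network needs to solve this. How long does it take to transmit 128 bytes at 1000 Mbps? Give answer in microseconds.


Given: packet = 128 bytes, bandwidth = 1000 Mbps
Packet in bits = 128 * 8 = 1024 bits
Bandwidth = 1000 * 10^6 = 1000000000 bps
Time = 1024 / 1000000000 seconds
Time in us = 1024 * 10^6 / 1000000000 = 1.024

1.024


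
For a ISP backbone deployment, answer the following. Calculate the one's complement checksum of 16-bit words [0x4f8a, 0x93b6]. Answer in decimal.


Given words: [0x4f8a, 0x93b6]
Step 1: Sum all words
Raw sum = 20362 + 37814 = 58176
One's complement = ~58176 & 0xFFFF = 7359

7359


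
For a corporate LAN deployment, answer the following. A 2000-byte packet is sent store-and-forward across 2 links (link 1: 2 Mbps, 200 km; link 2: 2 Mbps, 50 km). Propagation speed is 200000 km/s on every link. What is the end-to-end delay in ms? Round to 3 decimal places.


Packet = 2000 bytes = 16000 bits. Store-and-forward: sum (t_trans + t_prop) per link.
Link 1: t_trans = 16000/(2*10^6) s = 8.0000 ms; t_prop = 200/200000 s = 1.0000 ms; subtotal = 9.0000 ms
Link 2: t_trans = 16000/(2*10^6) s = 8.0000 ms; t_prop = 50/200000 s = 0.2500 ms; subtotal = 8.2500 ms
End-to-end = 9.0000 + 8.2500 = 17.2500 ms -> 17.250 ms (3 dp)

17.250


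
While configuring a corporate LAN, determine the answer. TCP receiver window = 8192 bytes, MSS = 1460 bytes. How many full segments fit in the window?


Given: RWND = 8192 bytes, MSS = 1460 bytes
Full segments = floor(RWND / MSS)
Full segments = floor(8192 / 1460)
Full segments = floor(5.611) = 5

5


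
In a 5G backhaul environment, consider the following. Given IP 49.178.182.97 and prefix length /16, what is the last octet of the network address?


Given: IP = 49.178.182.97, prefix = /16
Subnet mask = 255.255.0.0
Last octet of IP: 97
Last octet of mask: 0
Network last octet = 97 AND 0 = 0

0


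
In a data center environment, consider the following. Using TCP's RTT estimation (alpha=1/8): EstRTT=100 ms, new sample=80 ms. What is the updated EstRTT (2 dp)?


Given: EstRTT = 100 ms, SampleRTT = 80 ms, alpha = 1/8
New EstRTT = (1 - alpha) * EstRTT + alpha * SampleRTT
(7/8) * 100 = 87.5
(1/8) * 80 = 10
New EstRTT = 87.5 + 10 = 97.5 ms -> 97.50 ms (2 dp)

97.50


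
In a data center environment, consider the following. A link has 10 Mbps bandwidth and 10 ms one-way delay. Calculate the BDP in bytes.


Given: bandwidth = 10 Mbps, delay = 10 ms
BDP in bits = 10 * 10^6 * 10 / 1000
BDP in bits = 100000
BDP in bytes = 100000 / 8 = 12500

12500


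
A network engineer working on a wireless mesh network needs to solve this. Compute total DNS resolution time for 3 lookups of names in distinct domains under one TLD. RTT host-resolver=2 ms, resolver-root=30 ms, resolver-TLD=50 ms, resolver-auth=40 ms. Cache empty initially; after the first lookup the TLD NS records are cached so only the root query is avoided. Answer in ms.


Lookup 1 (cold cache): local + root + TLD + auth = 2 + 30 + 50 + 40 = 122 ms
Lookups 2..3 (TLD NS cached -> skip root; new domain -> still ask TLD and auth): local + TLD + auth = 2 + 50 + 40 = 92 ms each
Remaining 2 lookups: 2 * 92 = 184 ms
Total = 122 + 184 = 306 ms

306


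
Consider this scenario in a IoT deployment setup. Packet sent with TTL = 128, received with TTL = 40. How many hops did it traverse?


Given: initial TTL = 128, received TTL = 40
Hops = initial TTL - received TTL
Hops = 128 - 40 = 88

88


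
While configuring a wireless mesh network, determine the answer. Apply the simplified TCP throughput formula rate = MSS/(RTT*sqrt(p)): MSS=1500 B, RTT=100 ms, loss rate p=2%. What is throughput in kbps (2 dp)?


Given: MSS = 1500 bytes, RTT = 100 ms, loss = 2%
RTT in seconds = 100 / 1000 = 0.1
Loss rate = 2% = 0.02
sqrt(loss) = sqrt(0.02) = 0.141421356237
Throughput (bytes/s) = 1500 / (0.1 * 0.141421356237) = 106066.0172
Throughput (kbps) = 106066.0172 * 8 / 1000 = 848.528137 -> 848.53 kbps (2 dp)

848.53


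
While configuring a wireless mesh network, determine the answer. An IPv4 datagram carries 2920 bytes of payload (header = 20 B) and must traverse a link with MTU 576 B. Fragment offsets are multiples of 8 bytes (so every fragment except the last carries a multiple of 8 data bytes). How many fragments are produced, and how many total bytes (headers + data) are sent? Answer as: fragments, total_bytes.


Max data per non-final fragment = floor((MTU - header)/8)*8 = floor((576 - 20)/8)*8 = floor(556/8)*8 = 552 B
Final fragment needs no 8-byte alignment: it can carry up to MTU - header = 556 B
Non-final fragments needed = ceil((payload - 556) / 552) = ceil(2364/552) = ceil(4.2826) = 5
Number of fragments = 5 + 1 = 6
Fragment sizes (data): 5 * 552 B + 160 B (last, 160 <= 556 OK)
Total bytes sent = payload + n_frags * header = 2920 + 6*20 = 2920 + 120 = 3040 B

6, 3040


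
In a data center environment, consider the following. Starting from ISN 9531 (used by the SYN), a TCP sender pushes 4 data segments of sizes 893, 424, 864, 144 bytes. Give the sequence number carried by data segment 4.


The SYN occupies sequence number ISN = 9531, so the first data byte is ISN + 1 = 9532.
SEQ of data segment i = (ISN + 1) + sum of payload sizes of segments 1..i-1.
Segment 1: SEQ = 9532, payload = 893 bytes
Segment 2: SEQ = 10425, payload = 424 bytes
Segment 3: SEQ = 10849, payload = 864 bytes
Segment 4: SEQ = 11713, payload = 144 bytes
SEQ of segment 4 = 9532 + 893 + 424 + 864 = 11713

11713


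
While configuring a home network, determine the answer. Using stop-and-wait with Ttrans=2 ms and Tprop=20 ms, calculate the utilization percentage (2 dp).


Given: Ttrans = 2 ms, Tprop = 20 ms
RTT = 2 * Tprop = 2 * 20 = 40 ms
U = Ttrans / (Ttrans + RTT)
U = 2 / (2 + 40)
U = 2 / 42 = 0.047619
U% = 4.76%

4.76


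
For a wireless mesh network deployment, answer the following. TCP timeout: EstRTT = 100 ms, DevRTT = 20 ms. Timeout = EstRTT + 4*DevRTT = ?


Given: EstRTT = 100 ms, DevRTT = 20 ms
Timeout = EstRTT + 4 * DevRTT
4 * DevRTT = 4 * 20 = 80
Timeout = 100 + 80 = 180 ms

180


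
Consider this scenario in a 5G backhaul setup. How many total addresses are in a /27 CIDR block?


Given: CIDR prefix /27
Host bits = 32 - 27 = 5
Total addresses = 2^5 = 32

32


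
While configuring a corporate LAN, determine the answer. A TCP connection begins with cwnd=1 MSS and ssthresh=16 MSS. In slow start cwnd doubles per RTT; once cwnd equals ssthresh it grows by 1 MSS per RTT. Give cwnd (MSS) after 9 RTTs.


RTT 0: cwnd = 1 MSS (initial)
RTT 1: cwnd = 2 MSS (slow start, doubled)
RTT 2: cwnd = 4 MSS (slow start, doubled)
RTT 3: cwnd = 8 MSS (slow start, doubled)
RTT 4: cwnd = 16 MSS (slow start, doubled)
RTT 5: cwnd = 17 MSS (congestion avoidance, +1)
RTT 6: cwnd = 18 MSS (congestion avoidance, +1)
RTT 7: cwnd = 19 MSS (congestion avoidance, +1)
RTT 8: cwnd = 20 MSS (congestion avoidance, +1)
RTT 9: cwnd = 21 MSS (congestion avoidance, +1)

21


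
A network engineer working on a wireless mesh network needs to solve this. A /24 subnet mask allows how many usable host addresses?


Given: subnet mask /24
Host bits = 32 - 24 = 8
Total addresses = 2^8 = 256
Usable hosts = 256 - 2 (network + broadcast) = 254

254


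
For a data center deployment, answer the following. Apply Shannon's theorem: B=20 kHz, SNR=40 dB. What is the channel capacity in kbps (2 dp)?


Given: B = 20 kHz, SNR = 40 dB
SNR linear = 10^(40/10) = 10000
1 + SNR = 10001
log2(10001) = 13.2878566418
C = 20 * 1000 * 13.2878566418 = 265757.1328 bps
C = 265.757133 kbps -> 265.76 kbps (2 dp)

265.76


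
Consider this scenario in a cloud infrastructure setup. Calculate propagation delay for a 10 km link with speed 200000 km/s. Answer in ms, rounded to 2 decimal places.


Given: distance = 10 km, speed = 200000 km/s
Delay = distance / speed = 10 / 200000 seconds
Delay in ms = 10 * 1000 / 200000
Delay = 0.0500 ms
Rounded to 2 dp = 0.05 ms

0.05


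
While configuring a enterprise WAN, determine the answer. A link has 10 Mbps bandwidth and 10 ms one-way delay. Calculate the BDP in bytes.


Given: bandwidth = 10 Mbps, delay = 10 ms
BDP in bits = 10 * 10^6 * 10 / 1000
BDP in bits = 100000
BDP in bytes = 100000 / 8 = 12500

12500


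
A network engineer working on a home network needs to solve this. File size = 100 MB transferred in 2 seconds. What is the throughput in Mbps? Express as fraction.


Given: file = 100 MB, time = 2 s
File in Mb = 100 * 8 = 800 Mb
Throughput = 800 / 2 Mbps
Throughput = 400 Mbps

400


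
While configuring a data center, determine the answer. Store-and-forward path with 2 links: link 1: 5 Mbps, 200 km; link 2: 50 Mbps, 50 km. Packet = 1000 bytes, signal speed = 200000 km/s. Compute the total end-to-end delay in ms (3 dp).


Packet = 1000 bytes = 8000 bits. Store-and-forward: sum (t_trans + t_prop) per link.
Link 1: t_trans = 8000/(5*10^6) s = 1.6000 ms; t_prop = 200/200000 s = 1.0000 ms; subtotal = 2.6000 ms
Link 2: t_trans = 8000/(50*10^6) s = 0.1600 ms; t_prop = 50/200000 s = 0.2500 ms; subtotal = 0.4100 ms
End-to-end = 2.6000 + 0.4100 = 3.0100 ms -> 3.010 ms (3 dp)

3.010


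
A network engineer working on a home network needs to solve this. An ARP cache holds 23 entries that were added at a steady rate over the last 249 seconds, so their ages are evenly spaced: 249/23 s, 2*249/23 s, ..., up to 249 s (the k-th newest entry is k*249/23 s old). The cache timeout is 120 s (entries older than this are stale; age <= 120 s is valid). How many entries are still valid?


Ages are k * 249/23 s for k = 1..23 (spacing = 10.8261 s).
Entry k is valid iff k * 249/23 <= 120 iff k <= 23 * 120 / 249 = 11.0843
n_valid = floor(11.0843) = 11
(n_stale = 23 - 11 = 12)

11


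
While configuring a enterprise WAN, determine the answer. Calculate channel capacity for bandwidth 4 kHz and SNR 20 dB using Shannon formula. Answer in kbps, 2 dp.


Given: B = 4 kHz, SNR = 20 dB
SNR linear = 10^(20/10) = 100
1 + SNR = 101
log2(101) = 6.6582114828
C = 4 * 1000 * 6.6582114828 = 26632.8459 bps
C = 26.632846 kbps -> 26.63 kbps (2 dp)

26.63


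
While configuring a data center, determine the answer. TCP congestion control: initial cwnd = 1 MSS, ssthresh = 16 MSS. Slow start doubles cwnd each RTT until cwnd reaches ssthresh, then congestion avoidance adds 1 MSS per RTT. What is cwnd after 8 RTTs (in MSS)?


RTT 0: cwnd = 1 MSS (initial)
RTT 1: cwnd = 2 MSS (slow start, doubled)
RTT 2: cwnd = 4 MSS (slow start, doubled)
RTT 3: cwnd = 8 MSS (slow start, doubled)
RTT 4: cwnd = 16 MSS (slow start, doubled)
RTT 5: cwnd = 17 MSS (congestion avoidance, +1)
RTT 6: cwnd = 18 MSS (congestion avoidance, +1)
RTT 7: cwnd = 19 MSS (congestion avoidance, +1)
RTT 8: cwnd = 20 MSS (congestion avoidance, +1)

20


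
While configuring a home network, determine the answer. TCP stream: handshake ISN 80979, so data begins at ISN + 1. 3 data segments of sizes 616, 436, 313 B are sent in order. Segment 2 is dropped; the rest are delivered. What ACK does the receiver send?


SYN uses sequence number 80979; first data byte = ISN + 1 = 80980.
Segment 1: SEQ = 80980, len = 616 B, covers [80980, 81595]
Segment 2: SEQ = 81596, len = 436 B, covers [81596, 82031] [LOST]
Segment 3: SEQ = 82032, len = 313 B, covers [82032, 82344]
In-order data received: bytes [80980, 81595] (segments 1..1).
Segment 2 missing -> gap begins at byte 81596; later segments buffered out of order.
Cumulative ACK = next expected in-order byte = 80980 + 616 = 81596

81596


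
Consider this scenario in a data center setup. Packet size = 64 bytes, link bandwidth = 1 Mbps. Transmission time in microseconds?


Given: packet = 64 bytes, bandwidth = 1 Mbps
Packet in bits = 64 * 8 = 512 bits
Bandwidth = 1 * 10^6 = 1000000 bps
Time = 512 / 1000000 seconds
Time in us = 512 * 10^6 / 1000000 = 512

512


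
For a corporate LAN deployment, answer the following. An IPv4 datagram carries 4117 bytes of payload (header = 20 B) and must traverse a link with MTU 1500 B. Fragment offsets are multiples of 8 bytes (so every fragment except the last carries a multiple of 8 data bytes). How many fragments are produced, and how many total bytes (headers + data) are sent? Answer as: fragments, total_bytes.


Max data per non-final fragment = floor((MTU - header)/8)*8 = floor((1500 - 20)/8)*8 = floor(1480/8)*8 = 1480 B
Final fragment needs no 8-byte alignment: it can carry up to MTU - header = 1480 B
Non-final fragments needed = ceil((payload - 1480) / 1480) = ceil(2637/1480) = ceil(1.7818) = 2
Number of fragments = 2 + 1 = 3
Fragment sizes (data): 2 * 1480 B + 1157 B (last, 1157 <= 1480 OK)
Total bytes sent = payload + n_frags * header = 4117 + 3*20 = 4117 + 60 = 4177 B

3, 4177


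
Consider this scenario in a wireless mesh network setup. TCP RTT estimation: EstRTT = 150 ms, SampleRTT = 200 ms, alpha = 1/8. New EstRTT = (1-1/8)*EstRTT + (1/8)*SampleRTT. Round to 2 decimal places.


Given: EstRTT = 150 ms, SampleRTT = 200 ms, alpha = 1/8
New EstRTT = (1 - alpha) * EstRTT + alpha * SampleRTT
(7/8) * 150 = 131.25
(1/8) * 200 = 25
New EstRTT = 131.25 + 25 = 156.25 ms -> 156.25 ms (2 dp)

156.25


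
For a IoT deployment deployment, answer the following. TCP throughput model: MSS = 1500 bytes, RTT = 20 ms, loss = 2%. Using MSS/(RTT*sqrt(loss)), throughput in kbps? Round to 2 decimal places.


Given: MSS = 1500 bytes, RTT = 20 ms, loss = 2%
RTT in seconds = 20 / 1000 = 0.02
Loss rate = 2% = 0.02
sqrt(loss) = sqrt(0.02) = 0.141421356237
Throughput (bytes/s) = 1500 / (0.02 * 0.141421356237) = 530330.0859
Throughput (kbps) = 530330.0859 * 8 / 1000 = 4242.640687 -> 4242.64 kbps (2 dp)

4242.64


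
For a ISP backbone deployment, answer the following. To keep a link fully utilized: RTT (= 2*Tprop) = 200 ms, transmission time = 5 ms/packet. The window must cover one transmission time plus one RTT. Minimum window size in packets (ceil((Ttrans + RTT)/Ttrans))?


Given: Ttrans = 5 ms, RTT = 200 ms (= 2 * Tprop, Tprop = 100 ms)
Time until first ACK returns = Ttrans + RTT = 5 + 200 = 205 ms
Need W * Ttrans >= Ttrans + RTT  ->  W >= (Ttrans + RTT) / Ttrans
(Ttrans + RTT) / Ttrans = 205 / 5 = 41
W_min = ceil(41) = 41

41


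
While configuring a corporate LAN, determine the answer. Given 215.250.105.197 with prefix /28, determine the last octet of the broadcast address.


Given: IP = 215.250.105.197, prefix = /28
Host bits = 32 - 28 = 4
Network last octet = 197 AND mask = 192
Host part size = 2^4 - 1 = 15
Broadcast last octet = 192 OR 15 = 207

207


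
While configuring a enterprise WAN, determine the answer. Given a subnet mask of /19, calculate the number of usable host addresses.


Given: subnet mask /19
Host bits = 32 - 19 = 13
Total addresses = 2^13 = 8192
Usable hosts = 8192 - 2 (network + broadcast) = 8190

8190


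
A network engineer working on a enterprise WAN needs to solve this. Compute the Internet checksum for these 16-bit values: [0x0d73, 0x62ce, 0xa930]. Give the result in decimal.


Given words: [0x0d73, 0x62ce, 0xa930]
Step 1: Sum all words
Raw sum = 3443 + 25294 + 43312 = 72049
Step 2: Fold carry: (6513 + 1) = 6514
One's complement = ~6514 & 0xFFFF = 59021

59021


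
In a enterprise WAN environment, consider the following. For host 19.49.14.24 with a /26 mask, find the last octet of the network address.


Given: IP = 19.49.14.24, prefix = /26
Subnet mask = 255.255.255.192
Last octet of IP: 24
Last octet of mask: 192
Network last octet = 24 AND 192 = 0

0


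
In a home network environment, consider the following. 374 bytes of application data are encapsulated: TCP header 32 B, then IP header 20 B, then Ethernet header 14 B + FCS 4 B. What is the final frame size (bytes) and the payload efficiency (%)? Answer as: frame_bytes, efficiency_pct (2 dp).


TCP segment = 374 + 32 = 406 B
IP packet = 406 + 20 = 426 B
Ethernet frame = 426 + 14 + 4 = 444 B
Efficiency = app / frame = 374 / 444 = 0.842342 = 84.2342% -> 84.23% (2 dp)

444, 84.23


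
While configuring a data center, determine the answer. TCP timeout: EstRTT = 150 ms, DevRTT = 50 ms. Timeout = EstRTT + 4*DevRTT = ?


Given: EstRTT = 150 ms, DevRTT = 50 ms
Timeout = EstRTT + 4 * DevRTT
4 * DevRTT = 4 * 50 = 200
Timeout = 150 + 200 = 350 ms

350


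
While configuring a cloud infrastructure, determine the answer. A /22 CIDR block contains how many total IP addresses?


Given: CIDR prefix /22
Host bits = 32 - 22 = 10
Total addresses = 2^10 = 1024

1024


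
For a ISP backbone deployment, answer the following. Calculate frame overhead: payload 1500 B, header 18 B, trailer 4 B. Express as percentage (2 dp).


Given: payload = 1500 B, header = 18 B, trailer = 4 B
Overhead bytes = header + trailer = 18 + 4 = 22
Total frame = payload + overhead = 1500 + 22 = 1522
Overhead % = 22 / 1522 * 100 = 1.4455% -> 1.45% (2 dp)

1.45


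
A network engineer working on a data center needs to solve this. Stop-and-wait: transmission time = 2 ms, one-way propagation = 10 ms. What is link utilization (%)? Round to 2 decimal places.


Given: Ttrans = 2 ms, Tprop = 10 ms
RTT = 2 * Tprop = 2 * 10 = 20 ms
U = Ttrans / (Ttrans + RTT)
U = 2 / (2 + 20)
U = 2 / 22 = 0.090909
U% = 9.09%

9.09


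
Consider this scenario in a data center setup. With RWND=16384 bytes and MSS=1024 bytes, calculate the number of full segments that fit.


Given: RWND = 16384 bytes, MSS = 1024 bytes
Full segments = floor(RWND / MSS)
Full segments = floor(16384 / 1024)
Full segments = floor(16.0) = 16

16


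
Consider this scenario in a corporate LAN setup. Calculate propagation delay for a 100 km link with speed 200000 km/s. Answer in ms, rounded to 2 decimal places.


Given: distance = 100 km, speed = 200000 km/s
Delay = distance / speed = 100 / 200000 seconds
Delay in ms = 100 * 1000 / 200000
Delay = 0.5000 ms
Rounded to 2 dp = 0.50 ms

0.50


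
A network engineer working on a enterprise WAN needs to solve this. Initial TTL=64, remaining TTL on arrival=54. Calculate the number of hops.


Given: initial TTL = 64, received TTL = 54
Hops = initial TTL - received TTL
Hops = 64 - 54 = 10

10


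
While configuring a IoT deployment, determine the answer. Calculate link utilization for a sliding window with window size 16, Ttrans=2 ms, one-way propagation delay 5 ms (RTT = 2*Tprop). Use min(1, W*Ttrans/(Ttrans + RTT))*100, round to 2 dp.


Given: W = 16, Ttrans = 2 ms, RTT = 10 ms (= 2 * Tprop, Tprop = 5 ms)
Cycle time = Ttrans + RTT = 2 + 10 = 12 ms (first packet sent until its ACK returns)
W * Ttrans = 16 * 2 = 32 ms of sending per cycle
W * Ttrans / (Ttrans + RTT) = 32 / 12 = 2.666667
U = min(1, 2.666667) = 1.000000
U% = 100.00%

100.00


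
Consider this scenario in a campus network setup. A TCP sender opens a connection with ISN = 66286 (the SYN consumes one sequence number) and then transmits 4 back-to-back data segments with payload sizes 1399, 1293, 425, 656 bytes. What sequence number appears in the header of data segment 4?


The SYN occupies sequence number ISN = 66286, so the first data byte is ISN + 1 = 66287.
SEQ of data segment i = (ISN + 1) + sum of payload sizes of segments 1..i-1.
Segment 1: SEQ = 66287, payload = 1399 bytes
Segment 2: SEQ = 67686, payload = 1293 bytes
Segment 3: SEQ = 68979, payload = 425 bytes
Segment 4: SEQ = 69404, payload = 656 bytes
SEQ of segment 4 = 66287 + 1399 + 1293 + 425 = 69404

69404


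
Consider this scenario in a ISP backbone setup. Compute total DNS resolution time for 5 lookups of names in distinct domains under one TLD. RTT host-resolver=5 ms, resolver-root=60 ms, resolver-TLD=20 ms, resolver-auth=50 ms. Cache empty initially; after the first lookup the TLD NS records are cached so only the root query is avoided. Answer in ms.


Lookup 1 (cold cache): local + root + TLD + auth = 5 + 60 + 20 + 50 = 135 ms
Lookups 2..5 (TLD NS cached -> skip root; new domain -> still ask TLD and auth): local + TLD + auth = 5 + 20 + 50 = 75 ms each
Remaining 4 lookups: 4 * 75 = 300 ms
Total = 135 + 300 = 435 ms

435


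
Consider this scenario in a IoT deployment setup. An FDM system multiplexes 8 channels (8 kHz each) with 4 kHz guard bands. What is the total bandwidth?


Given: 8 channels, 8 kHz each, guard = 4 kHz
Channel bandwidth = 8 * 8 = 64 kHz
Guard bands = 7 gaps * 4 kHz = 28 kHz
Total = 64 + 28 = 92 kHz

92


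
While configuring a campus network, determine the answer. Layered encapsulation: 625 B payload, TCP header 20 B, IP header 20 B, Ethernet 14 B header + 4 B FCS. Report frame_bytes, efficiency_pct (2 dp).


TCP segment = 625 + 20 = 645 B
IP packet = 645 + 20 = 665 B
Ethernet frame = 665 + 14 + 4 = 683 B
Efficiency = app / frame = 625 / 683 = 0.915081 = 91.5081% -> 91.51% (2 dp)

683, 91.51


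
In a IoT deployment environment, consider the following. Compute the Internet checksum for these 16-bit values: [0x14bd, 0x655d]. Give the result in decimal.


Given words: [0x14bd, 0x655d]
Step 1: Sum all words
Raw sum = 5309 + 25949 = 31258
One's complement = ~31258 & 0xFFFF = 34277

34277


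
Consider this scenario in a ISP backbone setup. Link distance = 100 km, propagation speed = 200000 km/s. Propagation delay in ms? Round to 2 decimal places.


Given: distance = 100 km, speed = 200000 km/s
Delay = distance / speed = 100 / 200000 seconds
Delay in ms = 100 * 1000 / 200000
Delay = 0.5000 ms
Rounded to 2 dp = 0.50 ms

0.50


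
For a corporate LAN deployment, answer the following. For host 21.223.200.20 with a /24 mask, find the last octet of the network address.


Given: IP = 21.223.200.20, prefix = /24
Subnet mask = 255.255.255.0
Last octet of IP: 20
Last octet of mask: 0
Network last octet = 20 AND 0 = 0

0


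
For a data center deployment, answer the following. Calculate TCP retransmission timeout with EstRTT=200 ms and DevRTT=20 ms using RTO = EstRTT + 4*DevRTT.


Given: EstRTT = 200 ms, DevRTT = 20 ms
Timeout = EstRTT + 4 * DevRTT
4 * DevRTT = 4 * 20 = 80
Timeout = 200 + 80 = 280 ms

280


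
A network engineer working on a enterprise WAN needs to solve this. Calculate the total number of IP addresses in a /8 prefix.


Given: CIDR prefix /8
Host bits = 32 - 8 = 24
Total addresses = 2^24 = 16777216

16777216


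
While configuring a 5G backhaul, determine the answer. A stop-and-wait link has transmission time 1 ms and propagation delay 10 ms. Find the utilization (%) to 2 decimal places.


Given: Ttrans = 1 ms, Tprop = 10 ms
RTT = 2 * Tprop = 2 * 10 = 20 ms
U = Ttrans / (Ttrans + RTT)
U = 1 / (1 + 20)
U = 1 / 21 = 0.047619
U% = 4.76%

4.76


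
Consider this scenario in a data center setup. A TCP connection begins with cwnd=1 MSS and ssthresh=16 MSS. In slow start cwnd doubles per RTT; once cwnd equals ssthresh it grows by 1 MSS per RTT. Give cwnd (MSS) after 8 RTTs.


RTT 0: cwnd = 1 MSS (initial)
RTT 1: cwnd = 2 MSS (slow start, doubled)
RTT 2: cwnd = 4 MSS (slow start, doubled)
RTT 3: cwnd = 8 MSS (slow start, doubled)
RTT 4: cwnd = 16 MSS (slow start, doubled)
RTT 5: cwnd = 17 MSS (congestion avoidance, +1)
RTT 6: cwnd = 18 MSS (congestion avoidance, +1)
RTT 7: cwnd = 19 MSS (congestion avoidance, +1)
RTT 8: cwnd = 20 MSS (congestion avoidance, +1)

20


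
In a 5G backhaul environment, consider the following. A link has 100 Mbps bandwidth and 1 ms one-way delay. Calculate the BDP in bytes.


Given: bandwidth = 100 Mbps, delay = 1 ms
BDP in bits = 100 * 10^6 * 1 / 1000
BDP in bits = 100000
BDP in bytes = 100000 / 8 = 12500

12500


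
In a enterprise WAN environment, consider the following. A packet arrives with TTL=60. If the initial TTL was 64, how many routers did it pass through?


Given: initial TTL = 64, received TTL = 60
Hops = initial TTL - received TTL
Hops = 64 - 60 = 4

4


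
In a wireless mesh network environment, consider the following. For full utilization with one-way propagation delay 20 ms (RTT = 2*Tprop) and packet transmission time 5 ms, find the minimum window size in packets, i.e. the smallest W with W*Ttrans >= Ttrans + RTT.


Given: Ttrans = 5 ms, RTT = 40 ms (= 2 * Tprop, Tprop = 20 ms)
Time until first ACK returns = Ttrans + RTT = 5 + 40 = 45 ms
Need W * Ttrans >= Ttrans + RTT  ->  W >= (Ttrans + RTT) / Ttrans
(Ttrans + RTT) / Ttrans = 45 / 5 = 9
W_min = ceil(9) = 9

9


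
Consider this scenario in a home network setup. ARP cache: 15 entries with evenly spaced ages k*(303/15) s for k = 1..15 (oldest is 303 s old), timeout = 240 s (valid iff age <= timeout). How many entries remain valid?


Ages are k * 303/15 s for k = 1..15 (spacing = 20.2000 s).
Entry k is valid iff k * 303/15 <= 240 iff k <= 15 * 240 / 303 = 11.8812
n_valid = floor(11.8812) = 11
(n_stale = 15 - 11 = 4)

11


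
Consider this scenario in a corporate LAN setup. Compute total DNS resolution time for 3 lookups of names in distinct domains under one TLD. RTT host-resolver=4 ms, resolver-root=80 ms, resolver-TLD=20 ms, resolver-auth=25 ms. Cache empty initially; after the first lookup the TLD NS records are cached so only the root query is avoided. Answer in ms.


Lookup 1 (cold cache): local + root + TLD + auth = 4 + 80 + 20 + 25 = 129 ms
Lookups 2..3 (TLD NS cached -> skip root; new domain -> still ask TLD and auth): local + TLD + auth = 4 + 20 + 25 = 49 ms each
Remaining 2 lookups: 2 * 49 = 98 ms
Total = 129 + 98 = 227 ms

227


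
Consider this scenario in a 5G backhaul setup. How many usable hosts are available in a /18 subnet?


Given: subnet mask /18
Host bits = 32 - 18 = 14
Total addresses = 2^14 = 16384
Usable hosts = 16384 - 2 (network + broadcast) = 16382

16382


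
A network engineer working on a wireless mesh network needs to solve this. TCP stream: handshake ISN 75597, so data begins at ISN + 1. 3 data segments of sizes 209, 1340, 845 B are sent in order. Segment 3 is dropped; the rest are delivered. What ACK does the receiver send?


SYN uses sequence number 75597; first data byte = ISN + 1 = 75598.
Segment 1: SEQ = 75598, len = 209 B, covers [75598, 75806]
Segment 2: SEQ = 75807, len = 1340 B, covers [75807, 77146]
Segment 3: SEQ = 77147, len = 845 B, covers [77147, 77991] [LOST]
In-order data received: bytes [75598, 77146] (segments 1..2).
Segment 3 missing -> gap begins at byte 77147.
Cumulative ACK = next expected in-order byte = 75598 + 209 + 1340 = 77147

77147


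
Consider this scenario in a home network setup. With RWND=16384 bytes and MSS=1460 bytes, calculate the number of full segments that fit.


Given: RWND = 16384 bytes, MSS = 1460 bytes
Full segments = floor(RWND / MSS)
Full segments = floor(16384 / 1460)
Full segments = floor(11.2219) = 11

11


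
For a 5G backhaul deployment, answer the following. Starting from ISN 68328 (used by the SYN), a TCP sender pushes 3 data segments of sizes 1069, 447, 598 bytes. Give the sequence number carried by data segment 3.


The SYN occupies sequence number ISN = 68328, so the first data byte is ISN + 1 = 68329.
SEQ of data segment i = (ISN + 1) + sum of payload sizes of segments 1..i-1.
Segment 1: SEQ = 68329, payload = 1069 bytes
Segment 2: SEQ = 69398, payload = 447 bytes
Segment 3: SEQ = 69845, payload = 598 bytes
SEQ of segment 3 = 68329 + 1069 + 447 = 69845

69845


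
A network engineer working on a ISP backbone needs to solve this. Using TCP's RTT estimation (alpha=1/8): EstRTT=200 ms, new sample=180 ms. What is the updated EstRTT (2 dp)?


Given: EstRTT = 200 ms, SampleRTT = 180 ms, alpha = 1/8
New EstRTT = (1 - alpha) * EstRTT + alpha * SampleRTT
(7/8) * 200 = 175
(1/8) * 180 = 22.5
New EstRTT = 175 + 22.5 = 197.5 ms -> 197.50 ms (2 dp)

197.50


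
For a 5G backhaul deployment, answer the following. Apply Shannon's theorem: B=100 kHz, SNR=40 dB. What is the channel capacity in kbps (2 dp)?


Given: B = 100 kHz, SNR = 40 dB
SNR linear = 10^(40/10) = 10000
1 + SNR = 10001
log2(10001) = 13.2878566418
C = 100 * 1000 * 13.2878566418 = 1328785.6642 bps
C = 1328.785664 kbps -> 1328.79 kbps (2 dp)

1328.79


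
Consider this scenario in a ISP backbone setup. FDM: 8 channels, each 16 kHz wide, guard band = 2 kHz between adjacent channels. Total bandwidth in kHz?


Given: 8 channels, 16 kHz each, guard = 2 kHz
Channel bandwidth = 8 * 16 = 128 kHz
Guard bands = 7 gaps * 2 kHz = 14 kHz
Total = 128 + 14 = 142 kHz

142


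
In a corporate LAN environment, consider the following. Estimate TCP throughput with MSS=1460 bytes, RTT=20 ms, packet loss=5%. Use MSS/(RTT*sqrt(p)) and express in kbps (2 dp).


Given: MSS = 1460 bytes, RTT = 20 ms, loss = 5%
RTT in seconds = 20 / 1000 = 0.02
Loss rate = 5% = 0.05
sqrt(loss) = sqrt(0.05) = 0.223606797750
Throughput (bytes/s) = 1460 / (0.02 * 0.223606797750) = 326465.9247
Throughput (kbps) = 326465.9247 * 8 / 1000 = 2611.727398 -> 2611.73 kbps (2 dp)

2611.73


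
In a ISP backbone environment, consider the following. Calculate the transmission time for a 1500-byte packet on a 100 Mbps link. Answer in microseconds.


Given: packet = 1500 bytes, bandwidth = 100 Mbps
Packet in bits = 1500 * 8 = 12000 bits
Bandwidth = 100 * 10^6 = 100000000 bps
Time = 12000 / 100000000 seconds
Time in us = 12000 * 10^6 / 100000000 = 120

120


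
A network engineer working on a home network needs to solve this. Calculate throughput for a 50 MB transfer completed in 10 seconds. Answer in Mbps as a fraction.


Given: file = 50 MB, time = 10 s
File in Mb = 50 * 8 = 400 Mb
Throughput = 400 / 10 Mbps
Throughput = 40 Mbps

40


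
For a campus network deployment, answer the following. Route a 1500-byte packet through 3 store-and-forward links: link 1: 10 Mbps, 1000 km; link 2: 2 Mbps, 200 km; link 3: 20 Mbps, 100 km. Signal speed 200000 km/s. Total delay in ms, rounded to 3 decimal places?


Packet = 1500 bytes = 12000 bits. Store-and-forward: sum (t_trans + t_prop) per link.
Link 1: t_trans = 12000/(10*10^6) s = 1.2000 ms; t_prop = 1000/200000 s = 5.0000 ms; subtotal = 6.2000 ms
Link 2: t_trans = 12000/(2*10^6) s = 6.0000 ms; t_prop = 200/200000 s = 1.0000 ms; subtotal = 7.0000 ms
Link 3: t_trans = 12000/(20*10^6) s = 0.6000 ms; t_prop = 100/200000 s = 0.5000 ms; subtotal = 1.1000 ms
End-to-end = 6.2000 + 7.0000 + 1.1000 = 14.3000 ms -> 14.300 ms (3 dp)

14.300


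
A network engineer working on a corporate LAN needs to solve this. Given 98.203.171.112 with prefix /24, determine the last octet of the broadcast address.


Given: IP = 98.203.171.112, prefix = /24
Host bits = 32 - 24 = 8
Network last octet = 112 AND mask = 0
Host part size = 2^8 - 1 = 255
Broadcast last octet = 0 OR 255 = 255

255


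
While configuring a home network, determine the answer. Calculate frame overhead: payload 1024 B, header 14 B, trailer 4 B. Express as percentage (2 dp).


Given: payload = 1024 B, header = 14 B, trailer = 4 B
Overhead bytes = header + trailer = 14 + 4 = 18
Total frame = payload + overhead = 1024 + 18 = 1042
Overhead % = 18 / 1042 * 100 = 1.7274% -> 1.73% (2 dp)

1.73


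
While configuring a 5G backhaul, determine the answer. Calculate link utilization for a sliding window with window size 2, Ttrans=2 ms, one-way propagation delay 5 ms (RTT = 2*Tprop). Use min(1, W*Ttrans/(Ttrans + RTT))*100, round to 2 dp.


Given: W = 2, Ttrans = 2 ms, RTT = 10 ms (= 2 * Tprop, Tprop = 5 ms)
Cycle time = Ttrans + RTT = 2 + 10 = 12 ms (first packet sent until its ACK returns)
W * Ttrans = 2 * 2 = 4 ms of sending per cycle
W * Ttrans / (Ttrans + RTT) = 4 / 12 = 0.333333
U = min(1, 0.333333) = 0.333333
U% = 33.33%

33.33


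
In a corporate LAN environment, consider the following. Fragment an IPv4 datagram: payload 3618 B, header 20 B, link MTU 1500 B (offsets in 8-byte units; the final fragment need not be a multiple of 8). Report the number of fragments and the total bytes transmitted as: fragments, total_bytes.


Max data per non-final fragment = floor((MTU - header)/8)*8 = floor((1500 - 20)/8)*8 = floor(1480/8)*8 = 1480 B
Final fragment needs no 8-byte alignment: it can carry up to MTU - header = 1480 B
Non-final fragments needed = ceil((payload - 1480) / 1480) = ceil(2138/1480) = ceil(1.4446) = 2
Number of fragments = 2 + 1 = 3
Fragment sizes (data): 2 * 1480 B + 658 B (last, 658 <= 1480 OK)
Total bytes sent = payload + n_frags * header = 3618 + 3*20 = 3618 + 60 = 3678 B

3, 3678


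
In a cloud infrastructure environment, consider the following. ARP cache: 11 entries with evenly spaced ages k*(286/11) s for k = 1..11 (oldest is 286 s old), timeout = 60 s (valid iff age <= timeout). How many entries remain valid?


Ages are k * 286/11 s for k = 1..11 (spacing = 26.0000 s).
Entry k is valid iff k * 286/11 <= 60 iff k <= 11 * 60 / 286 = 2.3077
n_valid = floor(2.3077) = 2
(n_stale = 11 - 2 = 9)

2


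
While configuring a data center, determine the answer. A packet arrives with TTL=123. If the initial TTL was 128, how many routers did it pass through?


Given: initial TTL = 128, received TTL = 123
Hops = initial TTL - received TTL
Hops = 128 - 123 = 5

5


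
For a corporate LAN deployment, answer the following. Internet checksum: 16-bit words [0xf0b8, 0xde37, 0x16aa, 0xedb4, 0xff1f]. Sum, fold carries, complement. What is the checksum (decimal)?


Given words: [0xf0b8, 0xde37, 0x16aa, 0xedb4, 0xff1f]
Step 1: Sum all words
Raw sum = 61624 + 56887 + 5802 + 60852 + 65311 = 250476
Step 2: Fold carry: (53868 + 3) = 53871
One's complement = ~53871 & 0xFFFF = 11664

11664


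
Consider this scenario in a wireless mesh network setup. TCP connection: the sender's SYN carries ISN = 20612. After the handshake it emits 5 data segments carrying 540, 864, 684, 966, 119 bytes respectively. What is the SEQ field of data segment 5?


The SYN occupies sequence number ISN = 20612, so the first data byte is ISN + 1 = 20613.
SEQ of data segment i = (ISN + 1) + sum of payload sizes of segments 1..i-1.
Segment 1: SEQ = 20613, payload = 540 bytes
Segment 2: SEQ = 21153, payload = 864 bytes
Segment 3: SEQ = 22017, payload = 684 bytes
Segment 4: SEQ = 22701, payload = 966 bytes
Segment 5: SEQ = 23667, payload = 119 bytes
SEQ of segment 5 = 20613 + 540 + 864 + 684 + 966 = 23667

23667


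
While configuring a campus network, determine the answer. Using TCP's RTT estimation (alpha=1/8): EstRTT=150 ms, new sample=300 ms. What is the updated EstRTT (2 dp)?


Given: EstRTT = 150 ms, SampleRTT = 300 ms, alpha = 1/8
New EstRTT = (1 - alpha) * EstRTT + alpha * SampleRTT
(7/8) * 150 = 131.25
(1/8) * 300 = 37.5
New EstRTT = 131.25 + 37.5 = 168.75 ms -> 168.75 ms (2 dp)

168.75


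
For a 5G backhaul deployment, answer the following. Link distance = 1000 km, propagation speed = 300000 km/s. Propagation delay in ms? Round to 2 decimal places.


Given: distance = 1000 km, speed = 300000 km/s
Delay = distance / speed = 1000 / 300000 seconds
Delay in ms = 1000 * 1000 / 300000
Delay = 3.3333 ms
Rounded to 2 dp = 3.33 ms

3.33


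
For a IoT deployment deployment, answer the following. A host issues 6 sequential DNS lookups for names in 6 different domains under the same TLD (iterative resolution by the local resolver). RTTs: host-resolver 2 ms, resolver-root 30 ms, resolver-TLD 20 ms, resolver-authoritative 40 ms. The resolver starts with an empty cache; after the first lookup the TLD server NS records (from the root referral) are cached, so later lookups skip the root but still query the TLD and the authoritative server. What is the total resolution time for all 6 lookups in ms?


Lookup 1 (cold cache): local + root + TLD + auth = 2 + 30 + 20 + 40 = 92 ms
Lookups 2..6 (TLD NS cached -> skip root; new domain -> still ask TLD and auth): local + TLD + auth = 2 + 20 + 40 = 62 ms each
Remaining 5 lookups: 5 * 62 = 310 ms
Total = 92 + 310 = 402 ms

402


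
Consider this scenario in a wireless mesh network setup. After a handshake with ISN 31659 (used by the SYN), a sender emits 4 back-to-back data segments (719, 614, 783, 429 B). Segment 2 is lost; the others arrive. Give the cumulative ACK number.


SYN uses sequence number 31659; first data byte = ISN + 1 = 31660.
Segment 1: SEQ = 31660, len = 719 B, covers [31660, 32378]
Segment 2: SEQ = 32379, len = 614 B, covers [32379, 32992] [LOST]
Segment 3: SEQ = 32993, len = 783 B, covers [32993, 33775]
Segment 4: SEQ = 33776, len = 429 B, covers [33776, 34204]
In-order data received: bytes [31660, 32378] (segments 1..1).
Segment 2 missing -> gap begins at byte 32379; later segments buffered out of order.
Cumulative ACK = next expected in-order byte = 31660 + 719 = 32379

32379
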